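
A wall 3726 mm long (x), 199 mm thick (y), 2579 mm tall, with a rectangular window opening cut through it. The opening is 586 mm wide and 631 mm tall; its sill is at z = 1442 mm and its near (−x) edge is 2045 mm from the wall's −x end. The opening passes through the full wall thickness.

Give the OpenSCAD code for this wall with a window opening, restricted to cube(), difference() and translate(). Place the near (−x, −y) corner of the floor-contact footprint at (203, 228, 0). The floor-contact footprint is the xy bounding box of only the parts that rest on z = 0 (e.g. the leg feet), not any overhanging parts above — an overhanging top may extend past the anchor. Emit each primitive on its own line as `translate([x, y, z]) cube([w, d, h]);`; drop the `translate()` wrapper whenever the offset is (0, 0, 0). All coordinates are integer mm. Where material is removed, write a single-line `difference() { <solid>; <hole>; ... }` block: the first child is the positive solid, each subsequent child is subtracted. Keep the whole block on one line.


difference() { translate([203, 228, 0]) cube([3726, 199, 2579]); translate([2248, 228, 1442]) cube([586, 199, 631]); }


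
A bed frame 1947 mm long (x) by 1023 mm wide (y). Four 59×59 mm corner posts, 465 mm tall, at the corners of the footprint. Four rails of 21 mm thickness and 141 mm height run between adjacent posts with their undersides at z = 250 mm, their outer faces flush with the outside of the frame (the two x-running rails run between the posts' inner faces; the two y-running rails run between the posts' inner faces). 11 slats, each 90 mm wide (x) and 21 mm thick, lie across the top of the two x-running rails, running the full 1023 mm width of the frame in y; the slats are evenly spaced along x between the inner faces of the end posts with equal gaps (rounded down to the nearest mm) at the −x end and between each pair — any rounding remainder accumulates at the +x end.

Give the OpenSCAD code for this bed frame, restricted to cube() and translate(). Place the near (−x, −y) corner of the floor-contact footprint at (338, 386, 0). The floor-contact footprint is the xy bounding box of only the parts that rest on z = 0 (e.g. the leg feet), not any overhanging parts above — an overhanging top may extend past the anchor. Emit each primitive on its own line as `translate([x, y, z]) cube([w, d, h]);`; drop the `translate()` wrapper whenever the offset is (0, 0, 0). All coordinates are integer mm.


translate([338, 386, 0]) cube([59, 59, 465]);
translate([338, 1350, 0]) cube([59, 59, 465]);
translate([2226, 386, 0]) cube([59, 59, 465]);
translate([2226, 1350, 0]) cube([59, 59, 465]);
translate([397, 386, 250]) cube([1829, 21, 141]);
translate([397, 1388, 250]) cube([1829, 21, 141]);
translate([338, 445, 250]) cube([21, 905, 141]);
translate([2264, 445, 250]) cube([21, 905, 141]);
translate([466, 386, 391]) cube([90, 1023, 21]);
translate([625, 386, 391]) cube([90, 1023, 21]);
translate([784, 386, 391]) cube([90, 1023, 21]);
translate([943, 386, 391]) cube([90, 1023, 21]);
translate([1102, 386, 391]) cube([90, 1023, 21]);
translate([1261, 386, 391]) cube([90, 1023, 21]);
translate([1420, 386, 391]) cube([90, 1023, 21]);
translate([1579, 386, 391]) cube([90, 1023, 21]);
translate([1738, 386, 391]) cube([90, 1023, 21]);
translate([1897, 386, 391]) cube([90, 1023, 21]);
translate([2056, 386, 391]) cube([90, 1023, 21]);


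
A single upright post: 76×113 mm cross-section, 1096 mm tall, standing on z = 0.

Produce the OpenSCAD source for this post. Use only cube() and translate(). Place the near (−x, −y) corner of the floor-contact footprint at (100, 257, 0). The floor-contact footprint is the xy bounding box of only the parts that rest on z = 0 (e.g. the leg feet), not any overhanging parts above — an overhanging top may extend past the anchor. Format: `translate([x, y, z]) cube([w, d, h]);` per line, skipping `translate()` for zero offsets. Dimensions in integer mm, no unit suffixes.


translate([100, 257, 0]) cube([76, 113, 1096]);


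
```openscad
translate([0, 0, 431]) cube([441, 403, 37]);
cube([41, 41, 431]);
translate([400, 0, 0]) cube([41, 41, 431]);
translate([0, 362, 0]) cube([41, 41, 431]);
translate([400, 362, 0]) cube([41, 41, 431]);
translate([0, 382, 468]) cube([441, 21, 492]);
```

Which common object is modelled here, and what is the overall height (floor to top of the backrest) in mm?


A chair. The overall height is 960 mm.

A slab on four corner posts with a tall panel at the back — a chair. The seat slab sits at z = 431 with thickness 37, and the 492 mm backrest starts at the seat top, so the overall height is 431 + 37 + 492 = 960 mm.


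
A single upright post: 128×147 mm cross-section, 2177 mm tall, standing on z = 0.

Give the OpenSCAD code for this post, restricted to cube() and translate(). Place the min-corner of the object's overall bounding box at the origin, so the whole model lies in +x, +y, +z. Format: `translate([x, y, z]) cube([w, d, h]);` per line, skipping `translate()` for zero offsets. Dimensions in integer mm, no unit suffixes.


cube([128, 147, 2177]);


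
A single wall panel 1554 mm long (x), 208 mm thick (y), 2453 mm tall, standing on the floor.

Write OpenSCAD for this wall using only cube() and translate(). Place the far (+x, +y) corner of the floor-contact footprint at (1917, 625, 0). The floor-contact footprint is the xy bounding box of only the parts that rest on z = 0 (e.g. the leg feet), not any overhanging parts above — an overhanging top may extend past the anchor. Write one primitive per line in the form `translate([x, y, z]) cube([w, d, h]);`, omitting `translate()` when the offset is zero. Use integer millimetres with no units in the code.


translate([363, 417, 0]) cube([1554, 208, 2453]);


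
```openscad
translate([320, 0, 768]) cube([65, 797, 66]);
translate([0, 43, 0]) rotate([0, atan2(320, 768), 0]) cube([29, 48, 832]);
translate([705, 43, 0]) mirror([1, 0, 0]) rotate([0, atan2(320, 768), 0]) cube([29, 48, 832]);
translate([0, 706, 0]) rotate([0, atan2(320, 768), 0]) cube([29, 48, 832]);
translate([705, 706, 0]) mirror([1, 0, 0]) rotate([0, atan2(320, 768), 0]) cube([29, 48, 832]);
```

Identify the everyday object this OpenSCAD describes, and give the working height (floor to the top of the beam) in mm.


A sawhorse. The overall height is 834 mm.

A beam across two mirrored pairs of raked legs — a sawhorse. The beam's underside is at z = 768 (matching the legs' vertical rise in atan2(320, 768)) and the beam is 66 mm tall, so its top is at 768 + 66 = 834 mm. The raked legs top out at the beam's underside, so that is the highest point.


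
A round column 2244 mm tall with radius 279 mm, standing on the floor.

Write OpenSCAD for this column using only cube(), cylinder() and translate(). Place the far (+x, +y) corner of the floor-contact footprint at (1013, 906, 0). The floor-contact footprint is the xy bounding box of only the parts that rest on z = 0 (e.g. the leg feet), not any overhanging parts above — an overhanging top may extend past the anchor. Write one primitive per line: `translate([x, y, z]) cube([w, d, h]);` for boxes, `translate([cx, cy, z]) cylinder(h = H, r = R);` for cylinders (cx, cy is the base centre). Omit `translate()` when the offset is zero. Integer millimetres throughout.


translate([734, 627, 0]) cylinder(h = 2244, r = 279);


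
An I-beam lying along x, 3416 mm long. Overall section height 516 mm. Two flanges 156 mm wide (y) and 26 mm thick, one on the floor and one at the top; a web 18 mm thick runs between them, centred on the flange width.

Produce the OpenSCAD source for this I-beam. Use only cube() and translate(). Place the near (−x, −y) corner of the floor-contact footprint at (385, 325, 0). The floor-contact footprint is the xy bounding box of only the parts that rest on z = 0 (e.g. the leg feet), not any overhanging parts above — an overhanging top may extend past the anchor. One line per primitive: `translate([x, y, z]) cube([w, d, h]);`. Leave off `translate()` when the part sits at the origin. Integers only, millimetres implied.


translate([385, 325, 0]) cube([3416, 156, 26]);
translate([385, 394, 26]) cube([3416, 18, 464]);
translate([385, 325, 490]) cube([3416, 156, 26]);


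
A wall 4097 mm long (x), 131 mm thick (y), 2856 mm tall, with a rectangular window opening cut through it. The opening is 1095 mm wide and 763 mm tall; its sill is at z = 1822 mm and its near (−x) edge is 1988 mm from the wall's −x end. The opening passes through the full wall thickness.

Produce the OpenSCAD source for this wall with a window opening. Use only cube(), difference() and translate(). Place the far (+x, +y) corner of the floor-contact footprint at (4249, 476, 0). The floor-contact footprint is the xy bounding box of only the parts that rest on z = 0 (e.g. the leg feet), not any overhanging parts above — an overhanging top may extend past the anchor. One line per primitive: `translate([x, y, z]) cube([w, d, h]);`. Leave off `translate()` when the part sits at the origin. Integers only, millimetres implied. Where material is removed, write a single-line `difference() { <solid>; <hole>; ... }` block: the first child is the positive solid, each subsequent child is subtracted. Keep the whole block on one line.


difference() { translate([152, 345, 0]) cube([4097, 131, 2856]); translate([2140, 345, 1822]) cube([1095, 131, 763]); }


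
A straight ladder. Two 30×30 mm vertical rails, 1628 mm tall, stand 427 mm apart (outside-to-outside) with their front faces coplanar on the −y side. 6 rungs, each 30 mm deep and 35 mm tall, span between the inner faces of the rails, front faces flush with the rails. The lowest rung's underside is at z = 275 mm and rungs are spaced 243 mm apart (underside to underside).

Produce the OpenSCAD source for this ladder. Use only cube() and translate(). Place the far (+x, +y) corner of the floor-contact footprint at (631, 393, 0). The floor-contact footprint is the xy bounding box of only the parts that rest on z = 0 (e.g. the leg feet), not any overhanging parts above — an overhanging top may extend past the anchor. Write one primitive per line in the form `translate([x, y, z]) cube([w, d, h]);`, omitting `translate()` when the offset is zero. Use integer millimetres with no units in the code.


translate([204, 363, 0]) cube([30, 30, 1628]);
translate([601, 363, 0]) cube([30, 30, 1628]);
translate([234, 363, 275]) cube([367, 30, 35]);
translate([234, 363, 518]) cube([367, 30, 35]);
translate([234, 363, 761]) cube([367, 30, 35]);
translate([234, 363, 1004]) cube([367, 30, 35]);
translate([234, 363, 1247]) cube([367, 30, 35]);
translate([234, 363, 1490]) cube([367, 30, 35]);


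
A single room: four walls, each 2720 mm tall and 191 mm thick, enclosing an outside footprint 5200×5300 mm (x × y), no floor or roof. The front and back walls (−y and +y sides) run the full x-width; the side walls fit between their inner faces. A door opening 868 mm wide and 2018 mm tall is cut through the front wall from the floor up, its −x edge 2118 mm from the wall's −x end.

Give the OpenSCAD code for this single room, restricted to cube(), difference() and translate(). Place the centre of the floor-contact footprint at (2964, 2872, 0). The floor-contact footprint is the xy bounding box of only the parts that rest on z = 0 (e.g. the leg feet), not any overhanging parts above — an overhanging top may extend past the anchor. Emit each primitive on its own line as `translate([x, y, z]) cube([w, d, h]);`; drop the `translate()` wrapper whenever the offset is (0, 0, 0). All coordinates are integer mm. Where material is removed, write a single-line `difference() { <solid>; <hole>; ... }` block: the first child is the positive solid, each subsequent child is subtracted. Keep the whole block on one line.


difference() { translate([364, 222, 0]) cube([5200, 191, 2720]); translate([2482, 222, 0]) cube([868, 191, 2018]); }
translate([364, 5331, 0]) cube([5200, 191, 2720]);
translate([364, 413, 0]) cube([191, 4918, 2720]);
translate([5373, 413, 0]) cube([191, 4918, 2720]);


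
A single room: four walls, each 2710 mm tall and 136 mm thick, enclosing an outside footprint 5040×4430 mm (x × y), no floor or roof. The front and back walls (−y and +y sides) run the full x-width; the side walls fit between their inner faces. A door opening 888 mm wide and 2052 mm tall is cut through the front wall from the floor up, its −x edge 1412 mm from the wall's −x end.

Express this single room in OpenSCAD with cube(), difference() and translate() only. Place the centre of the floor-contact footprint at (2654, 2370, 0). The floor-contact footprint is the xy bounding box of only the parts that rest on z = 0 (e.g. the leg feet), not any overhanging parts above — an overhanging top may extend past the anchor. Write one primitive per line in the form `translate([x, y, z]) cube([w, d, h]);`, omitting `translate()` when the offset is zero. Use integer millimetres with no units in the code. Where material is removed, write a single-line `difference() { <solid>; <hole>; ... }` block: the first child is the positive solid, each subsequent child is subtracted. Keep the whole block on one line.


difference() { translate([134, 155, 0]) cube([5040, 136, 2710]); translate([1546, 155, 0]) cube([888, 136, 2052]); }
translate([134, 4449, 0]) cube([5040, 136, 2710]);
translate([134, 291, 0]) cube([136, 4158, 2710]);
translate([5038, 291, 0]) cube([136, 4158, 2710]);


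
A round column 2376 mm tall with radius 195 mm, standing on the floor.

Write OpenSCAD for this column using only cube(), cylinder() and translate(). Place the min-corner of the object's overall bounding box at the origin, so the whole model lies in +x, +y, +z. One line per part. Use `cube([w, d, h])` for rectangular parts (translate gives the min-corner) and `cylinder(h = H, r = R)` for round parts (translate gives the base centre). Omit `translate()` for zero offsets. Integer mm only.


translate([195, 195, 0]) cylinder(h = 2376, r = 195);


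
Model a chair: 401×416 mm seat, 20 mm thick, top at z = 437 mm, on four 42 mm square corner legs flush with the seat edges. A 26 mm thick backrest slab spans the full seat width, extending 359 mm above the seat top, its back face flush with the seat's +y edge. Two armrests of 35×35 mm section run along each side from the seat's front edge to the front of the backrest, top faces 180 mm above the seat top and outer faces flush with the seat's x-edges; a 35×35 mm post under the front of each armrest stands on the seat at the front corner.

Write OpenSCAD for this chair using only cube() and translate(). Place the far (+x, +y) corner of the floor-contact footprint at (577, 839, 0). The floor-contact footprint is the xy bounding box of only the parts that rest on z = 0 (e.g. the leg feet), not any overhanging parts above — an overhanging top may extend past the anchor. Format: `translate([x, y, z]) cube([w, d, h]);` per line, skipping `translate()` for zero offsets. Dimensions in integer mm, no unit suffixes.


// leg_h = 437 - 20 = 417
// arm post h = 180 - 35 = 145
translate([176, 423, 417]) cube([401, 416, 20]);
translate([176, 423, 0]) cube([42, 42, 417]);
translate([535, 423, 0]) cube([42, 42, 417]);
translate([176, 797, 0]) cube([42, 42, 417]);
translate([535, 797, 0]) cube([42, 42, 417]);
translate([176, 813, 437]) cube([401, 26, 359]);
translate([176, 423, 582]) cube([35, 390, 35]);
translate([542, 423, 582]) cube([35, 390, 35]);
translate([176, 423, 437]) cube([35, 35, 145]);
translate([542, 423, 437]) cube([35, 35, 145]);


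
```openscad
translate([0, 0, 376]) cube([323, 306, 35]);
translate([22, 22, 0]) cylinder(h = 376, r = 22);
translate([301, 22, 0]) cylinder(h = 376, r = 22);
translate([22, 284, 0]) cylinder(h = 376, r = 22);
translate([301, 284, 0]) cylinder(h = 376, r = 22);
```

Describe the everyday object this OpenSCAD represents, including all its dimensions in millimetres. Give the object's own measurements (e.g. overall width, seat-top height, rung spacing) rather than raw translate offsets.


A four-legged stool. The seat is a 323×306×35 mm slab whose top surface is at z = 411 mm; four round legs, each 44 mm in diameter, run from the floor (z = 0) to the underside of the seat, each leg's axis is inset half a diameter from the nearest pair of seat edges (so the leg's bounding box is flush with the corner).


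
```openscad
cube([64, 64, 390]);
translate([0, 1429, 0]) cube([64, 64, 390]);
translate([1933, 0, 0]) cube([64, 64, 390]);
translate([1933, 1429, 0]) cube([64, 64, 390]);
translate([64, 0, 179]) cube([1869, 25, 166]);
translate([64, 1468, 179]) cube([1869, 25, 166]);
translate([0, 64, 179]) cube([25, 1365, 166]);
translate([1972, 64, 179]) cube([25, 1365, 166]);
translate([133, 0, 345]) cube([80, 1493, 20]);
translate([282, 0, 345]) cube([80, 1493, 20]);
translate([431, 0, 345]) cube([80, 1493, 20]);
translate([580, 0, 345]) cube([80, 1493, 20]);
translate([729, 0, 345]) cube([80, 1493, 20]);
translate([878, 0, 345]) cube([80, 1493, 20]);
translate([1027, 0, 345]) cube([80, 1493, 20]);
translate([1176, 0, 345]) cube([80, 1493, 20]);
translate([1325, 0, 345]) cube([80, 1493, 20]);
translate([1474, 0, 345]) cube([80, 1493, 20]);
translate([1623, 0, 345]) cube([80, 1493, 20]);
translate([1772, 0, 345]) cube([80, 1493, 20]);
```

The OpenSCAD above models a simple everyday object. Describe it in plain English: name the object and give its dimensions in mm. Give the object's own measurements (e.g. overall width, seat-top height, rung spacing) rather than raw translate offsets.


A bed frame 1997 mm long (x) by 1493 mm wide (y). Four 64×64 mm corner posts, 390 mm tall, at the corners of the footprint. Four rails of 25 mm thickness and 166 mm height run between adjacent posts with their undersides at z = 179 mm, their outer faces flush with the outside of the frame (the two x-running rails run between the posts' inner faces; the two y-running rails run between the posts' inner faces). 12 slats, each 80 mm wide (x) and 20 mm thick, lie across the top of the two x-running rails, running the full 1493 mm width of the frame in y; along x they sit between the end posts with a 69 mm gap after the −x posts and between neighbouring slats, leaving 81 mm before the +x posts.


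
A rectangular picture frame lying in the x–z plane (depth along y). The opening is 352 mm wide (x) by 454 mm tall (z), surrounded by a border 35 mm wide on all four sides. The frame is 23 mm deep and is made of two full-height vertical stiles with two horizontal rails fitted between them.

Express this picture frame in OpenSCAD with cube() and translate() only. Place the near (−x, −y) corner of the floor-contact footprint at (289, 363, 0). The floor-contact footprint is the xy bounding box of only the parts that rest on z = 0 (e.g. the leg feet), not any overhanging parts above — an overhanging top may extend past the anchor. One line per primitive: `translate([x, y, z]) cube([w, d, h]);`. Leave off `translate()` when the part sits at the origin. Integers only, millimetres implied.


translate([289, 363, 0]) cube([35, 23, 524]);
translate([676, 363, 0]) cube([35, 23, 524]);
translate([324, 363, 0]) cube([352, 23, 35]);
translate([324, 363, 489]) cube([352, 23, 35]);


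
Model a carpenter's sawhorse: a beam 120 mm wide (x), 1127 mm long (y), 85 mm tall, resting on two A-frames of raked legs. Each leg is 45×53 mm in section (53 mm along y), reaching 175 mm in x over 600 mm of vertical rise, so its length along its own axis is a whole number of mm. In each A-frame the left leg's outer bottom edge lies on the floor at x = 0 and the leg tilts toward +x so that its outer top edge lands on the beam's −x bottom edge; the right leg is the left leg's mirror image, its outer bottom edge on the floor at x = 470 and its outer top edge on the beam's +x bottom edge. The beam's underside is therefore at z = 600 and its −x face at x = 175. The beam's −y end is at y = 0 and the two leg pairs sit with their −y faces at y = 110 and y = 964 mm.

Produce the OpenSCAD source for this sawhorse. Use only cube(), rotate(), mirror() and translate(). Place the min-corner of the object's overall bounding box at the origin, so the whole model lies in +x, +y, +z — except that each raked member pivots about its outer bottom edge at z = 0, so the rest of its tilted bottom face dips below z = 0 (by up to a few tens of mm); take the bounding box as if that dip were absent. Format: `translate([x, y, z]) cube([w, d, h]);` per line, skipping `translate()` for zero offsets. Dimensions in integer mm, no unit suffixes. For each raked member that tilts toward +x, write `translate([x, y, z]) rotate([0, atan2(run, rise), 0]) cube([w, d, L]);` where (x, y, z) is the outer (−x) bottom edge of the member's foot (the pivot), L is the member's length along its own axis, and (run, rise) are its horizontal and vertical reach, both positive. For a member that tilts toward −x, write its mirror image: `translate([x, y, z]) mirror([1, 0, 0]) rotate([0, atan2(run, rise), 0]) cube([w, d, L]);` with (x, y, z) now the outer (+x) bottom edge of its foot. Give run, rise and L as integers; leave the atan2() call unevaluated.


translate([175, 0, 600]) cube([120, 1127, 85]);
translate([0, 110, 0]) rotate([0, atan2(175, 600), 0]) cube([45, 53, 625]);
translate([470, 110, 0]) mirror([1, 0, 0]) rotate([0, atan2(175, 600), 0]) cube([45, 53, 625]);
translate([0, 964, 0]) rotate([0, atan2(175, 600), 0]) cube([45, 53, 625]);
translate([470, 964, 0]) mirror([1, 0, 0]) rotate([0, atan2(175, 600), 0]) cube([45, 53, 625]);


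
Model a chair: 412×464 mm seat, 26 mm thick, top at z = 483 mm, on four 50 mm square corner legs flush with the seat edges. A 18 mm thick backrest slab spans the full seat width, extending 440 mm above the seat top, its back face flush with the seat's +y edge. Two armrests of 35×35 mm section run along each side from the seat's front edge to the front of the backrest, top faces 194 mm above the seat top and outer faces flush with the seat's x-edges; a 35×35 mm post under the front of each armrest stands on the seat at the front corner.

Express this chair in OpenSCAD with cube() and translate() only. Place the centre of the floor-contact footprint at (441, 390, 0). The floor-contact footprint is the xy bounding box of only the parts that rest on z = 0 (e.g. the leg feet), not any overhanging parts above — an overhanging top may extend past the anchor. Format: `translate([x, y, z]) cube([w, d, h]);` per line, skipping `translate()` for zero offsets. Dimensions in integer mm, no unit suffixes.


translate([235, 158, 457]) cube([412, 464, 26]);
translate([235, 158, 0]) cube([50, 50, 457]);
translate([597, 158, 0]) cube([50, 50, 457]);
translate([235, 572, 0]) cube([50, 50, 457]);
translate([597, 572, 0]) cube([50, 50, 457]);
translate([235, 604, 483]) cube([412, 18, 440]);
translate([235, 158, 642]) cube([35, 446, 35]);
translate([612, 158, 642]) cube([35, 446, 35]);
translate([235, 158, 483]) cube([35, 35, 159]);
translate([612, 158, 483]) cube([35, 35, 159]);


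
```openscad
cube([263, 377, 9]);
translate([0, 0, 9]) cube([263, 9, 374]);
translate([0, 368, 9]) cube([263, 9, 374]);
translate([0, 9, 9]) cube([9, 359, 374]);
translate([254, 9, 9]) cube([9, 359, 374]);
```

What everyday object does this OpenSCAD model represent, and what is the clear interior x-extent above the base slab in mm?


An open box. The internal width is 245 mm.

A 263×377 base slab with four walls standing on it — an open box. The base is 263 mm wide and the walls are 9 mm thick, so the internal width is 263 − 2 × 9 = 245 mm.


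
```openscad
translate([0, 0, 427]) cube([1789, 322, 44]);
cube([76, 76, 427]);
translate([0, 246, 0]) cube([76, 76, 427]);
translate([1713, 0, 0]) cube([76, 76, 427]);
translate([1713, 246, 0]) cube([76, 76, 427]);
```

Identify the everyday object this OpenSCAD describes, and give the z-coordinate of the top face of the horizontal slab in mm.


A bench. The seat-top height is 471 mm.

A long slab on four corner posts — a bench. The slab sits at z = 427 with thickness 44, so the top is 427 + 44 = 471 mm.


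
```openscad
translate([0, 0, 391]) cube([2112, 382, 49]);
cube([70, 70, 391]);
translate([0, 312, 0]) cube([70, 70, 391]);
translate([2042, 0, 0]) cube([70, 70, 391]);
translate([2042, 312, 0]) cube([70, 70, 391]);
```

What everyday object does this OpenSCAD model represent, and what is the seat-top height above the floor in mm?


A bench. The seat-top height is 440 mm.

A long slab on four corner posts — a bench. The slab sits at z = 391 with thickness 49, so the top is 391 + 49 = 440 mm.


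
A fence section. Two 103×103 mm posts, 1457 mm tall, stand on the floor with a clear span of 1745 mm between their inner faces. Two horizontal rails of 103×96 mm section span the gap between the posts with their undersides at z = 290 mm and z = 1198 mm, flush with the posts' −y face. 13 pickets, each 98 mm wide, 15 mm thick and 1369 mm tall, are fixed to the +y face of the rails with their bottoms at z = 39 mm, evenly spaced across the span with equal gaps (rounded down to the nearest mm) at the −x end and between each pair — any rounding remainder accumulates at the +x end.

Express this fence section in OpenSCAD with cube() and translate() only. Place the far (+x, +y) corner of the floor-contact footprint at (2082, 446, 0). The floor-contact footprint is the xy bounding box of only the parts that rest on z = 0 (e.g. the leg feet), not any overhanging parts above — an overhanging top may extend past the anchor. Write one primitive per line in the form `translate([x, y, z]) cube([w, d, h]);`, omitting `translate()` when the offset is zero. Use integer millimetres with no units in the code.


translate([131, 343, 0]) cube([103, 103, 1457]);
translate([1979, 343, 0]) cube([103, 103, 1457]);
translate([234, 343, 290]) cube([1745, 103, 96]);
translate([234, 343, 1198]) cube([1745, 103, 96]);
translate([267, 446, 39]) cube([98, 15, 1369]);
translate([398, 446, 39]) cube([98, 15, 1369]);
translate([529, 446, 39]) cube([98, 15, 1369]);
translate([660, 446, 39]) cube([98, 15, 1369]);
translate([791, 446, 39]) cube([98, 15, 1369]);
translate([922, 446, 39]) cube([98, 15, 1369]);
translate([1053, 446, 39]) cube([98, 15, 1369]);
translate([1184, 446, 39]) cube([98, 15, 1369]);
translate([1315, 446, 39]) cube([98, 15, 1369]);
translate([1446, 446, 39]) cube([98, 15, 1369]);
translate([1577, 446, 39]) cube([98, 15, 1369]);
translate([1708, 446, 39]) cube([98, 15, 1369]);
translate([1839, 446, 39]) cube([98, 15, 1369]);


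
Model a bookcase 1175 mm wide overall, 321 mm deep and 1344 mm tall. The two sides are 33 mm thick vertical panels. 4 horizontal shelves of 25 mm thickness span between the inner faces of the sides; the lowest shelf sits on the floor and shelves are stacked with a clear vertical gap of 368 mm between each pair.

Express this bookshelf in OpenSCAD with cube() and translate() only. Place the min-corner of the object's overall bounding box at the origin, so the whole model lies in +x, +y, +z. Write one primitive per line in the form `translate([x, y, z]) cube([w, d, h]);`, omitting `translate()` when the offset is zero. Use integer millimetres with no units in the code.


cube([33, 321, 1344]);
translate([1142, 0, 0]) cube([33, 321, 1344]);
translate([33, 0, 0]) cube([1109, 321, 25]);
translate([33, 0, 393]) cube([1109, 321, 25]);
translate([33, 0, 786]) cube([1109, 321, 25]);
translate([33, 0, 1179]) cube([1109, 321, 25]);


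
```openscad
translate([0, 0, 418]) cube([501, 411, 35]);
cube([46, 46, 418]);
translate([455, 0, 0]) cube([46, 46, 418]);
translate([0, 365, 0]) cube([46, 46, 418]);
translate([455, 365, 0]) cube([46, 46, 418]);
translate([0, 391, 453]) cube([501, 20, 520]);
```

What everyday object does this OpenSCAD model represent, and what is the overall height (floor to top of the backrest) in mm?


A chair. The overall height is 973 mm.

A slab on four corner posts with a tall panel at the back — a chair. The seat slab sits at z = 418 with thickness 35, and the 520 mm backrest starts at the seat top, so the overall height is 418 + 35 + 520 = 973 mm.


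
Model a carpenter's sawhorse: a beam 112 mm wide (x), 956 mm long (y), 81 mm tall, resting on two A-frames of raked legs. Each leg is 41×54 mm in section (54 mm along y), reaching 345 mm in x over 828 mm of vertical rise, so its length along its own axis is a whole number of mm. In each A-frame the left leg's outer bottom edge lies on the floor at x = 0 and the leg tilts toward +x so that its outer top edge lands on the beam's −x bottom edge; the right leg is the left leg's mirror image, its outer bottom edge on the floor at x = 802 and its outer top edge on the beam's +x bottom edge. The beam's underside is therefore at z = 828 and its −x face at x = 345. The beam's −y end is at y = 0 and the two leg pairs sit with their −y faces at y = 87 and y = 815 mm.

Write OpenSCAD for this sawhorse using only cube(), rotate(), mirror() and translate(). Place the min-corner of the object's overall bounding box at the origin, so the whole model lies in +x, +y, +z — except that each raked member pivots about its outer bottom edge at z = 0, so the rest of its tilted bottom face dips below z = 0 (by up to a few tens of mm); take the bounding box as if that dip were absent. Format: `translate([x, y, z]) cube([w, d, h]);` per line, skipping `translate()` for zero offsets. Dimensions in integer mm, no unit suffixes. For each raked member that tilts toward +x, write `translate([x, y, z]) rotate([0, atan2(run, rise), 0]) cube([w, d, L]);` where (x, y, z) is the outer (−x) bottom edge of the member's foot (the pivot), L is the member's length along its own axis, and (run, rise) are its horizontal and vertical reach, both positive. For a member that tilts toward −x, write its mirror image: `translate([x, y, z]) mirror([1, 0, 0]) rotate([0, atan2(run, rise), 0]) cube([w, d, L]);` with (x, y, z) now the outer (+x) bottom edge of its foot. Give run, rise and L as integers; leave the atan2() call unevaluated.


// leg length = √(345² + 828²) = 897
// right-leg outer foot x = 2·345 + 112 = 802
// beam min-corner = (345, 0, 828)
translate([345, 0, 828]) cube([112, 956, 81]);
translate([0, 87, 0]) rotate([0, atan2(345, 828), 0]) cube([41, 54, 897]);
translate([802, 87, 0]) mirror([1, 0, 0]) rotate([0, atan2(345, 828), 0]) cube([41, 54, 897]);
translate([0, 815, 0]) rotate([0, atan2(345, 828), 0]) cube([41, 54, 897]);
translate([802, 815, 0]) mirror([1, 0, 0]) rotate([0, atan2(345, 828), 0]) cube([41, 54, 897]);


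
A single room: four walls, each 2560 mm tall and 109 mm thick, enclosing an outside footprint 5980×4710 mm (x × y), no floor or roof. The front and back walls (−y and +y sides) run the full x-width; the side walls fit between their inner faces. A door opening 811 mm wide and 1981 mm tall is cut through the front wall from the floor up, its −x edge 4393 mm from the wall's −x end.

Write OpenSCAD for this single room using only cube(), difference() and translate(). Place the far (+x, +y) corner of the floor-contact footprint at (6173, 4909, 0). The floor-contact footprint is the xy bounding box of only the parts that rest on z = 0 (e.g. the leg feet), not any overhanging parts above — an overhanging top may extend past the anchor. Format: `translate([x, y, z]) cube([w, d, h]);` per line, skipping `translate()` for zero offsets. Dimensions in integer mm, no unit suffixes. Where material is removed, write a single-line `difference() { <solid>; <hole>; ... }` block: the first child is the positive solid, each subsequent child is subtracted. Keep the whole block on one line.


difference() { translate([193, 199, 0]) cube([5980, 109, 2560]); translate([4586, 199, 0]) cube([811, 109, 1981]); }
translate([193, 4800, 0]) cube([5980, 109, 2560]);
translate([193, 308, 0]) cube([109, 4492, 2560]);
translate([6064, 308, 0]) cube([109, 4492, 2560]);


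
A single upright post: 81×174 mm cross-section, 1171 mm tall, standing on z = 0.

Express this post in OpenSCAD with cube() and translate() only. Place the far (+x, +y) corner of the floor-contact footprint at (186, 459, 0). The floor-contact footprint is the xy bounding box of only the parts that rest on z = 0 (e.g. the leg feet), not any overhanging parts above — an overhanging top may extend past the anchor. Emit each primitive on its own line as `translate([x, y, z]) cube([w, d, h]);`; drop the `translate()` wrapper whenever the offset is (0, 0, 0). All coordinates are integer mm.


translate([105, 285, 0]) cube([81, 174, 1171]);


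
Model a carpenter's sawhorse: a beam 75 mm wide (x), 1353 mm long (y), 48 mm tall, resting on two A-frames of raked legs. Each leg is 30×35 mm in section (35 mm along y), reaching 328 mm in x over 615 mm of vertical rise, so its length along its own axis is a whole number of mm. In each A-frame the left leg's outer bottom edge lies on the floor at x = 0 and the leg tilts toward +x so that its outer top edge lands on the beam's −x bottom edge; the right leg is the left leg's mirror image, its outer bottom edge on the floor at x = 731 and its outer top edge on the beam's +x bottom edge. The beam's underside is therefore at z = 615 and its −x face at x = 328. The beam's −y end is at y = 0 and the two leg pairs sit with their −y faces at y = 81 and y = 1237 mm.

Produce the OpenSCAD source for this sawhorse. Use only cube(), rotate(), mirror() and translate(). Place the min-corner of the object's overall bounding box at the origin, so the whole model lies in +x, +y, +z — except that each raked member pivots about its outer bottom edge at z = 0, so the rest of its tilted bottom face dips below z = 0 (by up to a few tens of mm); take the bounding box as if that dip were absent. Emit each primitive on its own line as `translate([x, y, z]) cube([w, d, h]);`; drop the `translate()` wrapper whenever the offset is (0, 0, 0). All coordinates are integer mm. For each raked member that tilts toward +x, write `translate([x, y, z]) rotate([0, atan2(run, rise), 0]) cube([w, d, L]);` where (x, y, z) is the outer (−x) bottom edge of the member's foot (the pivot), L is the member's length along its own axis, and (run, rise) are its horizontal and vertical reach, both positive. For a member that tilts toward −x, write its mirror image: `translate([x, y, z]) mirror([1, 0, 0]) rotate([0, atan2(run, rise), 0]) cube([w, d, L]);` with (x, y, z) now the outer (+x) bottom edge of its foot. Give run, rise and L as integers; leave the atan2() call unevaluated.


translate([328, 0, 615]) cube([75, 1353, 48]);
translate([0, 81, 0]) rotate([0, atan2(328, 615), 0]) cube([30, 35, 697]);
translate([731, 81, 0]) mirror([1, 0, 0]) rotate([0, atan2(328, 615), 0]) cube([30, 35, 697]);
translate([0, 1237, 0]) rotate([0, atan2(328, 615), 0]) cube([30, 35, 697]);
translate([731, 1237, 0]) mirror([1, 0, 0]) rotate([0, atan2(328, 615), 0]) cube([30, 35, 697]);


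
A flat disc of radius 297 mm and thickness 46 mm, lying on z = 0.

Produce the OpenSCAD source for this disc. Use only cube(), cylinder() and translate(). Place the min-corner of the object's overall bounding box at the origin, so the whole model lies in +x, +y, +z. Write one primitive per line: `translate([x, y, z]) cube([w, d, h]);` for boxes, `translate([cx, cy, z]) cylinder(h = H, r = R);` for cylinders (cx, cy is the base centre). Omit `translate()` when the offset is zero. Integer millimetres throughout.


translate([297, 297, 0]) cylinder(h = 46, r = 297);


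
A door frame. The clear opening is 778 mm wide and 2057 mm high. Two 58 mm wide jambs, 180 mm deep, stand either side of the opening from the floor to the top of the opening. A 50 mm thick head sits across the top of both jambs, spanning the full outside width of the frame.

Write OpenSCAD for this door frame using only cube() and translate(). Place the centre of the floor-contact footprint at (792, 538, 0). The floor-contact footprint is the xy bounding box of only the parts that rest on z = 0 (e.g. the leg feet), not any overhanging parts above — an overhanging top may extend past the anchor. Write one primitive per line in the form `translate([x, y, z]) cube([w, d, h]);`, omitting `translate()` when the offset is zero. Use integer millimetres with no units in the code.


translate([345, 448, 0]) cube([58, 180, 2057]);
translate([1181, 448, 0]) cube([58, 180, 2057]);
translate([345, 448, 2057]) cube([894, 180, 50]);


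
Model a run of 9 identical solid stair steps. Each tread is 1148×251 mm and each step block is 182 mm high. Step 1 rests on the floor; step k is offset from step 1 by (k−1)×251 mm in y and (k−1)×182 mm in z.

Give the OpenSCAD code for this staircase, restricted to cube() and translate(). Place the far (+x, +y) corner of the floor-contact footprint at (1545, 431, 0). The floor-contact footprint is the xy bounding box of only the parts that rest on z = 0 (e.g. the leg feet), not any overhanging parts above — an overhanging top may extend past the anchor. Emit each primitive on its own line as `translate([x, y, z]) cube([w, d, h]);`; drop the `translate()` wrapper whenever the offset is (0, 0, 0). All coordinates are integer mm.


translate([397, 180, 0]) cube([1148, 251, 182]);
translate([397, 431, 182]) cube([1148, 251, 182]);
translate([397, 682, 364]) cube([1148, 251, 182]);
translate([397, 933, 546]) cube([1148, 251, 182]);
translate([397, 1184, 728]) cube([1148, 251, 182]);
translate([397, 1435, 910]) cube([1148, 251, 182]);
translate([397, 1686, 1092]) cube([1148, 251, 182]);
translate([397, 1937, 1274]) cube([1148, 251, 182]);
translate([397, 2188, 1456]) cube([1148, 251, 182]);


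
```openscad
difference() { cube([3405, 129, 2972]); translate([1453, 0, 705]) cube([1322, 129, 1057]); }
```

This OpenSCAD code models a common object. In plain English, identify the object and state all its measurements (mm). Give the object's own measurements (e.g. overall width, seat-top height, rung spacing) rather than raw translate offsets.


A wall 3405 mm long (x), 129 mm thick (y), 2972 mm tall, with a rectangular window opening cut through it. The opening is 1322 mm wide and 1057 mm tall; its sill is at z = 705 mm and its near (−x) edge is 1453 mm from the wall's −x end. The opening passes through the full wall thickness.


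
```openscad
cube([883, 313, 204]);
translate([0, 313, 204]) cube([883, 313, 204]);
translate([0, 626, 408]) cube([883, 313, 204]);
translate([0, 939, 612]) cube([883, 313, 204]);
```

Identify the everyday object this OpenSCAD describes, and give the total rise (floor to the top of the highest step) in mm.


A staircase. The total rise is 816 mm.

4 identical blocks, each offset up and back from the previous — a staircase. Each step is 204 mm tall and there are 4 of them, so the total rise is 4 × 204 = 816 mm.


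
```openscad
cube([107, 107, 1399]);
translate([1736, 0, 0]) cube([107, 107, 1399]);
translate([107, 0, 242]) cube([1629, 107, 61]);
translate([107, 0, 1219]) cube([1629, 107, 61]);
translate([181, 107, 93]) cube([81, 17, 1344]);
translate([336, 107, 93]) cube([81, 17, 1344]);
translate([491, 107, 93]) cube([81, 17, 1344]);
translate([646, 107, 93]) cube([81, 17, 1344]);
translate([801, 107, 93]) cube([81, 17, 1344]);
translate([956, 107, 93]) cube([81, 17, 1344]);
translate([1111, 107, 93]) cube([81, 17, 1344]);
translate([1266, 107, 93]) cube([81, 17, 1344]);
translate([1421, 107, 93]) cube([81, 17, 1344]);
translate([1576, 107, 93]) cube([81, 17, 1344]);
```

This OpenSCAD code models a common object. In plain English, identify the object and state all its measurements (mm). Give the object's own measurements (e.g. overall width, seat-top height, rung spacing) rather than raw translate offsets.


A fence section. Two 107×107 mm posts, 1399 mm tall, stand on the floor with a clear span of 1629 mm between their inner faces. Two horizontal rails of 107×61 mm section span the gap between the posts with their undersides at z = 242 mm and z = 1219 mm, flush with the posts' −y face. 10 pickets, each 81 mm wide, 17 mm thick and 1344 mm tall, are fixed to the +y face of the rails with their bottoms at z = 93 mm, spaced across the span with a 74 mm gap after the −x post and between neighbouring pickets, with 79 mm left before the +x post.
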